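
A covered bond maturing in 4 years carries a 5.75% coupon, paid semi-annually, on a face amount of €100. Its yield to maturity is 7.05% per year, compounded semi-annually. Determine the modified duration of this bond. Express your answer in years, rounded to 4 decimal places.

3.4964 years

Periodic yield y = 0.03525. First find Macaulay duration:
  t   CF        PV=CF/(1+0.03525)^t    t·PV
  1        2.875         2.7771         2.7771
  2        2.875         2.6825         5.3651
  3        2.875         2.5912         7.7736
  4        2.875         2.5030        10.0119
  5        2.875         2.4178        12.0888
  6        2.875         2.3354        14.0126
  7        2.875         2.2559        15.7913
  8      102.875        77.9737       623.7893
  Σ                     95.5366       691.6097
P = 95.5366; Macaulay duration = 691.6097 / 95.5366 = 7.23921 half-year periods = 3.61961 years.
Modified duration = D_Mac / (1 + y) = 3.61961 / 1.03525 = 3.49636 years.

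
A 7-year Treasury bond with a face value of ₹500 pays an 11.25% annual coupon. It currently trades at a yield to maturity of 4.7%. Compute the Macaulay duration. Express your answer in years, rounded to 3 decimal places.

5.485 years

Periodic yield y = 0.047. Discount each cash flow and weight by its year:
  t   CF        PV=CF/(1+0.047)^t    t·PV
  1        56.25        53.7249        53.7249
  2        56.25        51.3132       102.6264
  3        56.25        49.0097       147.0292
  4        56.25        46.8097       187.2388
  5        56.25        44.7084       223.5420
  6        56.25        42.7014       256.2086
  7       556.25       403.3140     2,823.1977
  Σ                    691.5814     3,793.5677
Price P = Σ PV = 691.5814.
Macaulay duration = Σ(t·PV) / P = 3,793.5677 / 691.5814 = 5.48535 years.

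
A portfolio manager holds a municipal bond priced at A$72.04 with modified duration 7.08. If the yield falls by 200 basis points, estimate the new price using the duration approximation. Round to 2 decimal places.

Duration approximation: ΔP/P ≈ -D_mod · Δy = -7.08 × (-0.02) = +0.141600.
New price ≈ 72.04 × (1 + 0.141600) = 82.240864.

A$82.24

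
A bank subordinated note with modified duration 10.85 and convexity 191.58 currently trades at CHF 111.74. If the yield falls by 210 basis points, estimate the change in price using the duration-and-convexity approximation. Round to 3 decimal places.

+CHF 30.180

Duration effect: -D_mod·Δy = -10.85 × (-0.021) = +0.227850
Convexity effect: ½·C·(Δy)² = 0.5 × 191.58 × (-0.021)² = +0.04224339
ΔP/P ≈ +0.227850 + 0.04224339 = +0.27009339
ΔP ≈ 111.74 × (+0.27009339) = +30.1802353986.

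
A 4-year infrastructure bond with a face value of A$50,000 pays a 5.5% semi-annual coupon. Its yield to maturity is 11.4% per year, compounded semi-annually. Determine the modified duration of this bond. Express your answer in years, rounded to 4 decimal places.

Periodic yield y = 0.057. First find Macaulay duration:
  t   CF        PV=CF/(1+0.057)^t    t·PV
  1     1,375.00     1,300.8515     1,300.8515
  2     1,375.00     1,230.7015     2,461.4030
  3     1,375.00     1,164.3344     3,493.0033
  4     1,375.00     1,101.5463     4,406.1851
  5     1,375.00     1,042.1441     5,210.7203
  6     1,375.00       985.9452     5,915.6712
  7     1,375.00       932.7769     6,529.4384
  8    51,375.00    32,972.5045   263,780.0361
  Σ                 40,730.8043   293,097.3088
P = 40,730.8043; Macaulay duration = 293,097.3088 / 40,730.8043 = 7.19596 half-year periods = 3.59798 years.
Modified duration = D_Mac / (1 + y) = 3.59798 / 1.057 = 3.40396 years.

3.4040 years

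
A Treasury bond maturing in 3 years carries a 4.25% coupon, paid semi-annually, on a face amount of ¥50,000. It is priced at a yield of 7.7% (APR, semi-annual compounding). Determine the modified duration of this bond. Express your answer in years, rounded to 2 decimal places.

2.73 years

Periodic yield y = 0.0385. First find Macaulay duration:
  t   CF        PV=CF/(1+0.0385)^t    t·PV
  1     1,062.50     1,023.1103     1,023.1103
  2     1,062.50       985.1808     1,970.3616
  3     1,062.50       948.6575     2,845.9724
  4     1,062.50       913.4882     3,653.9527
  5     1,062.50       879.6227     4,398.1136
  6    51,062.50    40,706.4349   244,238.6096
  Σ                 45,456.4944   258,130.1202
P = 45,456.4944; Macaulay duration = 258,130.1202 / 45,456.4944 = 5.67862 half-year periods = 2.83931 years.
Modified duration = D_Mac / (1 + y) = 2.83931 / 1.0385 = 2.73405 years.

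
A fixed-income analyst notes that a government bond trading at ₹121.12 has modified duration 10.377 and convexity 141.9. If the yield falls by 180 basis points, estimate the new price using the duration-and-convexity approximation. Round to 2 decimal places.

₹146.53

Duration effect: -D_mod·Δy = -10.377 × (-0.018) = +0.186786
Convexity effect: ½·C·(Δy)² = 0.5 × 141.9 × (-0.018)² = +0.0229878
ΔP/P ≈ +0.186786 + 0.0229878 = +0.2097738
New price ≈ 121.12 × (1 + 0.2097738) = 146.527802656.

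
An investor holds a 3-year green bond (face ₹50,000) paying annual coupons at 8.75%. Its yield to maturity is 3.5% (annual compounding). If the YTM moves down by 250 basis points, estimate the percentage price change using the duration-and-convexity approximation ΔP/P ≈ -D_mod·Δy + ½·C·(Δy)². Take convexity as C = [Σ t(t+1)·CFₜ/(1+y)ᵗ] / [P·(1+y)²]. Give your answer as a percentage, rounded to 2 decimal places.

+7.03%

With y = 0.035:
  t   CF        PV=CF/(1+0.035)^t    t·PV        t(t+1)·PV
  1     4,375.00     4,227.0531     4,227.0531       8,454.1063
  2     4,375.00     4,084.1093     8,168.2186      24,504.6559
  3    54,375.00    49,043.1346   147,129.4039     588,517.6154
  Σ                 57,354.2971   159,524.6756     621,476.3776
P = 57,354.2971; D_Mac = 2.78139 yrs; D_mod = 2.68733 yrs; C = 10.11528.
Duration effect: -2.68733 × (-0.025) = +0.067183
Convexity effect: 0.5 × 10.11528 × (-0.025)² = +0.0031610
ΔP/P ≈ +0.067183 + 0.0031610 = +0.070344 = +7.0344%.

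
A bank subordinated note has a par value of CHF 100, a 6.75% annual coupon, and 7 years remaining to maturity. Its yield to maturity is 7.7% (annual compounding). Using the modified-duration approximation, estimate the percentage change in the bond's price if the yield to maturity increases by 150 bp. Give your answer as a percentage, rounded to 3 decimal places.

Periodic yield y = 0.077. Modified duration first:
  t   CF        PV=CF/(1+0.077)^t    t·PV
  1         6.75         6.2674         6.2674
  2         6.75         5.8193        11.6386
  3         6.75         5.4033        16.2098
  4         6.75         5.0170        20.0679
  5         6.75         4.6583        23.2914
  6         6.75         4.3252        25.9514
  7       106.75        63.5123       444.5862
  Σ                     95.0028       548.0127
P = 95.0028; D_Mac = 5.76839 yrs; D_mod = 5.76839/(1+0.077) = 5.35598 yrs.
ΔP/P ≈ -D_mod · Δy = -5.35598 × (+0.015) = -0.080340 = -8.0340%.

-8.034%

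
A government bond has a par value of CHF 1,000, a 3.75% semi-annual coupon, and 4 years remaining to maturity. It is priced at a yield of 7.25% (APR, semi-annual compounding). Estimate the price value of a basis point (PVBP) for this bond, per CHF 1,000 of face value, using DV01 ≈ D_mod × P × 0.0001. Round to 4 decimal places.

Periodic yield y = 0.03625.
  t   CF        PV=CF/(1+0.03625)^t    t·PV
  1        18.75        18.0941        18.0941
  2        18.75        17.4611        34.9222
  3        18.75        16.8503        50.5509
  4        18.75        16.2608        65.0434
  5        18.75        15.6920        78.4600
  6        18.75        15.1431        90.8584
  7        18.75        14.6133       102.2934
  8     1,018.75       766.2161     6,129.7288
  Σ                    880.3309     6,569.9513
P = 880.3309; D_Mac = 7.46305 half-year periods = 3.73152 yrs; D_mod = 3.60099 yrs.
DV01 ≈ 3.60099 × 880.3309 × 0.0001 = 0.317006.

CHF 0.3170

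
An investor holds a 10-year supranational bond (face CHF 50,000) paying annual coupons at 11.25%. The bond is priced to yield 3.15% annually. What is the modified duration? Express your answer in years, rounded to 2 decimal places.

7.09 years

Periodic yield y = 0.0315. First find Macaulay duration:
  t   CF        PV=CF/(1+0.0315)^t    t·PV
  1     5,625.00     5,453.2235     5,453.2235
  2     5,625.00     5,286.6926    10,573.3853
  3     5,625.00     5,125.2474    15,375.7421
  4     5,625.00     4,968.7323    19,874.9291
  5     5,625.00     4,816.9969    24,084.9844
  6     5,625.00     4,669.8952    28,019.3711
  7     5,625.00     4,527.2857    31,690.9998
  8     5,625.00     4,389.0312    35,112.2496
  9     5,625.00     4,254.9987    38,294.9887
  10   55,625.00    40,792.2538   407,922.5379
  Σ                 84,284.3572   616,402.4114
P = 84,284.3572; Macaulay duration = 616,402.4114 / 84,284.3572 = 7.31337 years.
Modified duration = D_Mac / (1 + y) = 7.31337 / 1.0315 = 7.09003 years.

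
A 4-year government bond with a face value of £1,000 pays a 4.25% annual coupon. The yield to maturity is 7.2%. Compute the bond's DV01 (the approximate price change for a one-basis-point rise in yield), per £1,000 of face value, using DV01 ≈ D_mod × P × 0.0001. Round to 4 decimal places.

Periodic yield y = 0.072.
  t   CF        PV=CF/(1+0.072)^t    t·PV
  1        42.50        39.6455        39.6455
  2        42.50        36.9828        73.9655
  3        42.50        34.4988       103.4965
  4     1,042.50       789.3996     3,157.5985
  Σ                    900.5268     3,374.7061
P = 900.5268; D_Mac = 3.74748 yrs; D_mod = 3.49578 yrs.
DV01 ≈ 3.49578 × 900.5268 × 0.0001 = 0.314805.

£0.3148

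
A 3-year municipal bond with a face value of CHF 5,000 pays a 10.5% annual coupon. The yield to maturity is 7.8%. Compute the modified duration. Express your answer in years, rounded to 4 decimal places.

2.5357 years

Periodic yield y = 0.078. First find Macaulay duration:
  t   CF        PV=CF/(1+0.078)^t    t·PV
  1       525.00       487.0130       487.0130
  2       525.00       451.7746       903.5491
  3     5,525.00     4,410.3799    13,231.1397
  Σ                  5,349.1675    14,621.7018
P = 5,349.1675; Macaulay duration = 14,621.7018 / 5,349.1675 = 2.73345 years.
Modified duration = D_Mac / (1 + y) = 2.73345 / 1.078 = 2.53567 years.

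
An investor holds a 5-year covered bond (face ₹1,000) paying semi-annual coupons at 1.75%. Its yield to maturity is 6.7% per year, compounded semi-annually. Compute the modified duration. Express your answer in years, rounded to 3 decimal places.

Periodic yield y = 0.0335. First find Macaulay duration:
  t   CF        PV=CF/(1+0.0335)^t    t·PV
  1         8.75         8.4664         8.4664
  2         8.75         8.1919        16.3839
  3         8.75         7.9264        23.7792
  4         8.75         7.6695        30.6779
  5         8.75         7.4209        37.1044
  6         8.75         7.1803        43.0821
  7         8.75         6.9476        48.6332
  8         8.75         6.7224        53.7792
  9         8.75         6.5045        58.5405
  10    1,008.75       725.5690     7,255.6903
  Σ                    792.5990     7,576.1371
P = 792.5990; Macaulay duration = 7,576.1371 / 792.5990 = 9.55860 half-year periods = 4.77930 years.
Modified duration = D_Mac / (1 + y) = 4.77930 / 1.0335 = 4.62438 years.

4.624 years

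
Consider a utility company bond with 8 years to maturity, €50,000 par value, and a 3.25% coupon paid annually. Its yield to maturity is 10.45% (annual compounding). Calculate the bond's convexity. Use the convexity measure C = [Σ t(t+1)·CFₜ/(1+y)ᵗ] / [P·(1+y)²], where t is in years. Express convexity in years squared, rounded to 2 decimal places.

48.44

With y = 0.1045:
  t   CF        PV=CF/(1+0.1045)^t    t·PV        t(t+1)·PV
  1     1,625.00     1,471.2540     1,471.2540       2,942.5079
  2     1,625.00     1,332.0543     2,664.1086       7,992.3257
  3     1,625.00     1,206.0247     3,618.0741      14,472.2965
  4     1,625.00     1,091.9192     4,367.6766      21,838.3831
  5     1,625.00       988.6095     4,943.0473      29,658.2840
  6     1,625.00       895.0742     5,370.4453      37,593.1168
  7     1,625.00       810.3886     5,672.7202      45,381.7617
  8    51,625.00    23,309.5722   186,476.5776   1,678,289.1984
  Σ                 31,104.8966   214,583.9037   1,838,167.8741
P = 31,104.8966.
Convexity = Σ t(t+1)·PV / [P·(1+y)²] = 1,838,167.8741 / (31,104.8966 × 1.219920) = 48.44232.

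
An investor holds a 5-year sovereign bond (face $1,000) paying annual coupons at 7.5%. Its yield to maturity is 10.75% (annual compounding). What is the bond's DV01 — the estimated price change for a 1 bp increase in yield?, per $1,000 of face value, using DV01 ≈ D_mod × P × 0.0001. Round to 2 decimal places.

$0.34

Periodic yield y = 0.1075.
  t   CF        PV=CF/(1+0.1075)^t    t·PV
  1        75.00        67.7201        67.7201
  2        75.00        61.1468       122.2936
  3        75.00        55.2116       165.6347
  4        75.00        49.8524       199.4097
  5     1,075.00       645.1932     3,225.9661
  Σ                    879.1241     3,781.0242
P = 879.1241; D_Mac = 4.30090 yrs; D_mod = 3.88343 yrs.
DV01 ≈ 3.88343 × 879.1241 × 0.0001 = 0.341402.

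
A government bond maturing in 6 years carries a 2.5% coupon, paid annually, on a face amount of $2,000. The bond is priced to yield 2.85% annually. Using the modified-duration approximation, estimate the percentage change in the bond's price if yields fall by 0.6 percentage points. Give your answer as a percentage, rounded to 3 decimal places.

Periodic yield y = 0.0285. Modified duration first:
  t   CF        PV=CF/(1+0.0285)^t    t·PV
  1        50.00        48.6145        48.6145
  2        50.00        47.2674        94.5347
  3        50.00        45.9576       137.8727
  4        50.00        44.6841       178.7363
  5        50.00        43.4459       217.2294
  6     2,050.00     1,731.9210    10,391.5262
  Σ                  1,961.8904    11,068.5138
P = 1,961.8904; D_Mac = 5.64176 yrs; D_mod = 5.64176/(1+0.0285) = 5.48542 yrs.
ΔP/P ≈ -D_mod · Δy = -5.48542 × (-0.006) = +0.032913 = +3.2913%.

+3.291%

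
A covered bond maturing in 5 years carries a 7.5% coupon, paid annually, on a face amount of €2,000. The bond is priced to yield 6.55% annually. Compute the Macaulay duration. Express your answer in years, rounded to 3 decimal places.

4.363 years

Periodic yield y = 0.0655. Discount each cash flow and weight by its year:
  t   CF        PV=CF/(1+0.0655)^t    t·PV
  1       150.00       140.7790       140.7790
  2       150.00       132.1248       264.2496
  3       150.00       124.0026       372.0079
  4       150.00       116.3798       465.5190
  5     2,150.00     1,565.5653     7,827.8266
  Σ                  2,078.8515     9,070.3820
Price P = Σ PV = 2,078.8515.
Macaulay duration = Σ(t·PV) / P = 9,070.3820 / 2,078.8515 = 4.36317 years.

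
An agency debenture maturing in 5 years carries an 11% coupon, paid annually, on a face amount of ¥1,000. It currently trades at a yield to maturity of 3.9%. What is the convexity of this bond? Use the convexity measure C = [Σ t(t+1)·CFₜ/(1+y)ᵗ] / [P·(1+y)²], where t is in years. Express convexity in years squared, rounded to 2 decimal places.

22.08

With y = 0.039:
  t   CF        PV=CF/(1+0.039)^t    t·PV        t(t+1)·PV
  1       110.00       105.8710       105.8710         211.7421
  2       110.00       101.8970       203.7941         611.3823
  3       110.00        98.0722       294.2167       1,176.8667
  4       110.00        94.3910       377.5639       1,887.8196
  5     1,110.00       916.7380     4,583.6901      27,502.1405
  Σ                  1,316.9693     5,565.1358      31,389.9511
P = 1,316.9693.
Convexity = Σ t(t+1)·PV / [P·(1+y)²] = 31,389.9511 / (1,316.9693 × 1.079521) = 22.07923.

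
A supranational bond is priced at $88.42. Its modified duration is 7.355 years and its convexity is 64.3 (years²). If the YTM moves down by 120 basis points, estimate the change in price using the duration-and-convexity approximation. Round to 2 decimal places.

Duration effect: -D_mod·Δy = -7.355 × (-0.012) = +0.088260
Convexity effect: ½·C·(Δy)² = 0.5 × 64.3 × (-0.012)² = +0.0046296
ΔP/P ≈ +0.088260 + 0.0046296 = +0.0928896
ΔP ≈ 88.42 × (+0.0928896) = +8.213298432.

+$8.21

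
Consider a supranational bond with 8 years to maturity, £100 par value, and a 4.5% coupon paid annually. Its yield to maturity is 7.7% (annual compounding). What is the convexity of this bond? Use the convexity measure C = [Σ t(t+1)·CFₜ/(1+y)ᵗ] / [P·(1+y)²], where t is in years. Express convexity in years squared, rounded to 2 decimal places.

With y = 0.077:
  t   CF        PV=CF/(1+0.077)^t    t·PV        t(t+1)·PV
  1         4.50         4.1783         4.1783           8.3565
  2         4.50         3.8795         7.7591          23.2773
  3         4.50         3.6022        10.8065          43.2262
  4         4.50         3.3446        13.3786          66.8928
  5         4.50         3.1055        15.5276          93.1655
  6         4.50         2.8835        17.3009         121.1065
  7         4.50         2.6773        18.7413         149.9307
  8       104.50        57.7286       461.8284       4,156.4557
  Σ                     81.3995       549.5208       4,662.4114
P = 81.3995.
Convexity = Σ t(t+1)·PV / [P·(1+y)²] = 4,662.4114 / (81.3995 × 1.159929) = 49.38070.

49.38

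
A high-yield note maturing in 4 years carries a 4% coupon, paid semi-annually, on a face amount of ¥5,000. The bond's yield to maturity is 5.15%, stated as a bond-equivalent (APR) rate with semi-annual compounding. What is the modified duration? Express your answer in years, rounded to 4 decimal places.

3.6356 years

Periodic yield y = 0.02575. First find Macaulay duration:
  t   CF        PV=CF/(1+0.02575)^t    t·PV
  1       100.00        97.4896        97.4896
  2       100.00        95.0423       190.0846
  3       100.00        92.6564       277.9692
  4       100.00        90.3304       361.3216
  5       100.00        88.0628       440.3139
  6       100.00        85.8521       515.1125
  7       100.00        83.6969       585.8782
  8     5,100.00     4,161.3857    33,291.0856
  Σ                  4,794.5162    35,759.2553
P = 4,794.5162; Macaulay duration = 35,759.2553 / 4,794.5162 = 7.45837 half-year periods = 3.72918 years.
Modified duration = D_Mac / (1 + y) = 3.72918 / 1.02575 = 3.63557 years.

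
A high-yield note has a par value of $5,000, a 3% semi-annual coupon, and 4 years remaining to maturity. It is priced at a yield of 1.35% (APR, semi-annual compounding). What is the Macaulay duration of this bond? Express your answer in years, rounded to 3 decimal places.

3.807 years

Periodic yield y = 0.00675. Discount each cash flow and weight by its period:
  t   CF        PV=CF/(1+0.00675)^t    t·PV
  1        75.00        74.4971        74.4971
  2        75.00        73.9977       147.9953
  3        75.00        73.5015       220.5046
  4        75.00        73.0087       292.0349
  5        75.00        72.5192       362.5961
  6        75.00        72.0330       432.1979
  7        75.00        71.5500       500.8502
  8     5,075.00     4,809.0904    38,472.7232
  Σ                  5,320.1977    40,503.3992
Price P = Σ PV = 5,320.1977.
Macaulay duration = Σ(t·PV) / P = 40,503.3992 / 5,320.1977 = 7.61314 half-year periods.
In years: 7.61314 / 2 = 3.80657 years.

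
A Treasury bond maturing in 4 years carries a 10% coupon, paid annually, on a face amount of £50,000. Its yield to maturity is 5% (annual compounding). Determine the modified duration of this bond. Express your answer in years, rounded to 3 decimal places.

3.362 years

Periodic yield y = 0.05. First find Macaulay duration:
  t   CF        PV=CF/(1+0.05)^t    t·PV
  1     5,000.00     4,761.9048     4,761.9048
  2     5,000.00     4,535.1474     9,070.2948
  3     5,000.00     4,319.1880    12,957.5640
  4    55,000.00    45,248.6361   180,994.5445
  Σ                 58,864.8763   207,784.3080
P = 58,864.8763; Macaulay duration = 207,784.3080 / 58,864.8763 = 3.52985 years.
Modified duration = D_Mac / (1 + y) = 3.52985 / 1.05 = 3.36176 years.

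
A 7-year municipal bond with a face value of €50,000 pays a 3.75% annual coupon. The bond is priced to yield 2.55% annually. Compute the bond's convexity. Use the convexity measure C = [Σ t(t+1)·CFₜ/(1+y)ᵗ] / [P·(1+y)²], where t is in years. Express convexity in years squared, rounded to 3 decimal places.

With y = 0.0255:
  t   CF        PV=CF/(1+0.0255)^t    t·PV        t(t+1)·PV
  1     1,875.00     1,828.3764     1,828.3764       3,656.7528
  2     1,875.00     1,782.9121     3,565.8243      10,697.4729
  3     1,875.00     1,738.5784     5,215.7352      20,862.9407
  4     1,875.00     1,695.3470     6,781.3882      33,906.9409
  5     1,875.00     1,653.1907     8,265.9534      49,595.7204
  6     1,875.00     1,612.0826     9,672.4955      67,707.4682
  7    51,875.00    43,491.9076   304,443.3533   2,435,546.8262
  Σ                 53,802.3948   339,773.1262   2,621,974.1220
P = 53,802.3948.
Convexity = Σ t(t+1)·PV / [P·(1+y)²] = 2,621,974.1220 / (53,802.3948 × 1.051650) = 46.33994.

46.340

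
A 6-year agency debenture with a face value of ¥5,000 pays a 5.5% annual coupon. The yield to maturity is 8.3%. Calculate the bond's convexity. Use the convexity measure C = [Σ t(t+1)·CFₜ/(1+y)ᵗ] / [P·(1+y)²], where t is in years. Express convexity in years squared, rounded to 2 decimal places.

29.61

With y = 0.083:
  t   CF        PV=CF/(1+0.083)^t    t·PV        t(t+1)·PV
  1       275.00       253.9243       253.9243         507.8486
  2       275.00       234.4638       468.9276       1,406.7827
  3       275.00       216.4947       649.4842       2,597.9367
  4       275.00       199.9028       799.6112       3,998.0559
  5       275.00       184.5825       922.9123       5,537.4736
  6     5,275.00     3,269.2770    19,615.6622     137,309.6356
  Σ                  4,358.6451    22,710.5217     151,357.7331
P = 4,358.6451.
Convexity = Σ t(t+1)·PV / [P·(1+y)²] = 151,357.7331 / (4,358.6451 × 1.172889) = 29.60712.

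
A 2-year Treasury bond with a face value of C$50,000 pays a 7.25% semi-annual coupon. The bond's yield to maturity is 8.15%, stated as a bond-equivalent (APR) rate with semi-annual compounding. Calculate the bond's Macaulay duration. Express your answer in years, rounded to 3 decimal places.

Periodic yield y = 0.04075. Discount each cash flow and weight by its period:
  t   CF        PV=CF/(1+0.04075)^t    t·PV
  1     1,812.50     1,741.5325     1,741.5325
  2     1,812.50     1,673.3438     3,346.6876
  3     1,812.50     1,607.8249     4,823.4748
  4    51,812.50    44,162.0139   176,648.0554
  Σ                 49,184.7151   186,559.7503
Price P = Σ PV = 49,184.7151.
Macaulay duration = Σ(t·PV) / P = 186,559.7503 / 49,184.7151 = 3.79304 half-year periods.
In years: 3.79304 / 2 = 1.89652 years.

1.897 years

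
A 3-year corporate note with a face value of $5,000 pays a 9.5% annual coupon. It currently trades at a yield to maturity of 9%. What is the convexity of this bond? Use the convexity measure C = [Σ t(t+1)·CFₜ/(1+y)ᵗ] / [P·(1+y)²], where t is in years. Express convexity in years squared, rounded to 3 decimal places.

8.977

With y = 0.09:
  t   CF        PV=CF/(1+0.09)^t    t·PV        t(t+1)·PV
  1       475.00       435.7798       435.7798         871.5596
  2       475.00       399.7980       799.5960       2,398.7880
  3     5,475.00     4,227.7046    12,683.1137      50,732.4546
  Σ                  5,063.2824    13,918.4895      54,002.8023
P = 5,063.2824.
Convexity = Σ t(t+1)·PV / [P·(1+y)²] = 54,002.8023 / (5,063.2824 × 1.188100) = 8.97700.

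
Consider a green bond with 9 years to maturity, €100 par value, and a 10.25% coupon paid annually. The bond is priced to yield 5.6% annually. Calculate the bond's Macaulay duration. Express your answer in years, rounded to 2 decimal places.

6.66 years

Periodic yield y = 0.056. Discount each cash flow and weight by its year:
  t   CF        PV=CF/(1+0.056)^t    t·PV
  1        10.25         9.7064         9.7064
  2        10.25         9.1917        18.3834
  3        10.25         8.7043        26.1128
  4        10.25         8.2427        32.9707
  5        10.25         7.8056        39.0278
  6        10.25         7.3916        44.3498
  7        10.25         6.9997        48.9976
  8        10.25         6.6285        53.0277
  9       110.25        67.5155       607.6393
  Σ                    132.1859       880.2155
Price P = Σ PV = 132.1859.
Macaulay duration = Σ(t·PV) / P = 880.2155 / 132.1859 = 6.65892 years.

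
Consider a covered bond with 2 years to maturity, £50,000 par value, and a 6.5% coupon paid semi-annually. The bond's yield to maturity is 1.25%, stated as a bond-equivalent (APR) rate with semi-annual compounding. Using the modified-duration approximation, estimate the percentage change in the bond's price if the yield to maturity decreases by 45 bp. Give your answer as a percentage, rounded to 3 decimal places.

Periodic yield y = 0.00625. Modified duration first:
  t   CF        PV=CF/(1+0.00625)^t    t·PV
  1     1,625.00     1,614.9068     1,614.9068
  2     1,625.00     1,604.8764     3,209.7527
  3     1,625.00     1,594.9082     4,784.7245
  4    51,625.00    50,354.2917   201,417.1667
  Σ                 55,168.9830   211,026.5508
P = 55,168.9830; D_Mac = 3.82509 half-year periods = 1.91255 yrs; D_mod = 1.91255/(1+0.00625) = 1.90067 yrs.
ΔP/P ≈ -D_mod · Δy = -1.90067 × (-0.0045) = +0.008553 = +0.8553%.

+0.855%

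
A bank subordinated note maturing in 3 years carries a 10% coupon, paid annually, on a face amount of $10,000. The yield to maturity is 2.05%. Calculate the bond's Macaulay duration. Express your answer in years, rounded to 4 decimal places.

2.7624 years

Periodic yield y = 0.0205. Discount each cash flow and weight by its year:
  t   CF        PV=CF/(1+0.0205)^t    t·PV
  1     1,000.00       979.9118       979.9118
  2     1,000.00       960.2272     1,920.4543
  3    11,000.00    10,350.3172    31,050.9515
  Σ                 12,290.4561    33,951.3176
Price P = Σ PV = 12,290.4561.
Macaulay duration = Σ(t·PV) / P = 33,951.3176 / 12,290.4561 = 2.76241 years.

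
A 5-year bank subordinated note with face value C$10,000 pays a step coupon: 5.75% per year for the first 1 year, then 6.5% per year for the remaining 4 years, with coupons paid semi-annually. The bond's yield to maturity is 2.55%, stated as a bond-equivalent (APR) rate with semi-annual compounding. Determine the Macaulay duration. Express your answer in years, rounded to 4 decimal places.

Periodic yield y = 0.01275. Discount each cash flow and weight by its period:
  t   CF        PV=CF/(1+0.01275)^t    t·PV
  1       287.50       283.8805       283.8805
  2       287.50       280.3066       560.6132
  3       325.00       312.8791       938.6374
  4       325.00       308.9402     1,235.7606
  5       325.00       305.0508     1,525.2538
  6       325.00       301.2103     1,807.2619
  7       325.00       297.4182     2,081.9277
  8       325.00       293.6739     2,349.3912
  9       325.00       289.9767     2,609.7902
  10   10,325.00     9,096.3579    90,963.5795
  Σ                 11,769.6943   104,356.0960
Price P = Σ PV = 11,769.6943.
Macaulay duration = Σ(t·PV) / P = 104,356.0960 / 11,769.6943 = 8.86651 half-year periods.
In years: 8.86651 / 2 = 4.43325 years.

4.4333 years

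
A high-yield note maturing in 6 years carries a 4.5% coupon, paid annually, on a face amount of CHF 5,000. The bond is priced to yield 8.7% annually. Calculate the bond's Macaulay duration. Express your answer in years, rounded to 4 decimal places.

Periodic yield y = 0.087. Discount each cash flow and weight by its year:
  t   CF        PV=CF/(1+0.087)^t    t·PV
  1       225.00       206.9917       206.9917
  2       225.00       190.4248       380.8495
  3       225.00       175.1838       525.5513
  4       225.00       161.1626       644.6505
  5       225.00       148.2637       741.3184
  6     5,225.00     3,167.4446    19,004.6677
  Σ                  4,049.4712    21,504.0293
Price P = Σ PV = 4,049.4712.
Macaulay duration = Σ(t·PV) / P = 21,504.0293 / 4,049.4712 = 5.31033 years.

5.3103 years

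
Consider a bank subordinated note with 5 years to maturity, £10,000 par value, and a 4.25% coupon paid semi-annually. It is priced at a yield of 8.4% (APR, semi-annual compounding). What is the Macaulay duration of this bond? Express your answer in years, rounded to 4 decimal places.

4.5046 years

Periodic yield y = 0.042. Discount each cash flow and weight by its period:
  t   CF        PV=CF/(1+0.042)^t    t·PV
  1       212.50       203.9347       203.9347
  2       212.50       195.7147       391.4294
  3       212.50       187.8260       563.4781
  4       212.50       180.2553       721.0212
  5       212.50       172.9897       864.9487
  6       212.50       166.0170       996.1021
  7       212.50       159.3254     1,115.2775
  8       212.50       152.9034     1,223.2273
  9       212.50       146.7403     1,320.6629
  10   10,212.50     6,767.9148    67,679.1475
  Σ                  8,333.6214    75,079.2296
Price P = Σ PV = 8,333.6214.
Macaulay duration = Σ(t·PV) / P = 75,079.2296 / 8,333.6214 = 9.00920 half-year periods.
In years: 9.00920 / 2 = 4.50460 years.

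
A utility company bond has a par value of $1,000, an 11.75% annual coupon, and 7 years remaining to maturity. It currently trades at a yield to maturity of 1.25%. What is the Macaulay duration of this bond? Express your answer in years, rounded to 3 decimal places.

Periodic yield y = 0.0125. Discount each cash flow and weight by its year:
  t   CF        PV=CF/(1+0.0125)^t    t·PV
  1       117.50       116.0494       116.0494
  2       117.50       114.6167       229.2333
  3       117.50       113.2017       339.6050
  4       117.50       111.8041       447.2164
  5       117.50       110.4238       552.1190
  6       117.50       109.0605       654.3633
  7     1,117.50     1,024.4300     7,171.0103
  Σ                  1,699.5862     9,509.5968
Price P = Σ PV = 1,699.5862.
Macaulay duration = Σ(t·PV) / P = 9,509.5968 / 1,699.5862 = 5.59524 years.

5.595 years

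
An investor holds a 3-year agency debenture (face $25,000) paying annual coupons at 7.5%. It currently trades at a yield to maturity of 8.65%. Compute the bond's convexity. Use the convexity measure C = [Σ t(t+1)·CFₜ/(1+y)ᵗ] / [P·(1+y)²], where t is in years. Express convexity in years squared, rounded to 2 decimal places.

9.23

With y = 0.0865:
  t   CF        PV=CF/(1+0.0865)^t    t·PV        t(t+1)·PV
  1     1,875.00     1,725.7248     1,725.7248       3,451.4496
  2     1,875.00     1,588.3339     3,176.6678       9,530.0035
  3    26,875.00    20,953.6305    62,860.8915     251,443.5658
  Σ                 24,267.6892    67,763.2841     264,425.0190
P = 24,267.6892.
Convexity = Σ t(t+1)·PV / [P·(1+y)²] = 264,425.0190 / (24,267.6892 × 1.180482) = 9.23028.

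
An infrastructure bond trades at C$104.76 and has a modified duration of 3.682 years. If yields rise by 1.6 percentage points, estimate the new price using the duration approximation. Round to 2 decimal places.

Duration approximation: ΔP/P ≈ -D_mod · Δy = -3.682 × (+0.016) = -0.058912.
New price ≈ 104.76 × (1 - 0.058912) = 98.58837888.

C$98.59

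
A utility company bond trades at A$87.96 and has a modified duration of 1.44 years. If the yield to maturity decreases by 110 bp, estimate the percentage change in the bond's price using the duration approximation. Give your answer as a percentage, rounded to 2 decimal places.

+1.58%

Duration approximation: ΔP/P ≈ -D_mod · Δy = -1.44 × (-0.011) = +0.015840.
As a percentage: +1.5840%.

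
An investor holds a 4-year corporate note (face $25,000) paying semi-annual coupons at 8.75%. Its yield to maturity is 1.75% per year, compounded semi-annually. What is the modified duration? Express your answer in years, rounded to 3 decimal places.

3.499 years

Periodic yield y = 0.00875. First find Macaulay duration:
  t   CF        PV=CF/(1+0.00875)^t    t·PV
  1     1,093.75     1,084.2627     1,084.2627
  2     1,093.75     1,074.8577     2,149.7154
  3     1,093.75     1,065.5343     3,196.6028
  4     1,093.75     1,056.2917     4,225.1669
  5     1,093.75     1,047.1293     5,235.6467
  6     1,093.75     1,038.0464     6,228.2786
  7     1,093.75     1,029.0423     7,203.2962
  8    26,093.75    24,337.0601   194,696.4811
  Σ                 31,732.2246   224,019.4504
P = 31,732.2246; Macaulay duration = 224,019.4504 / 31,732.2246 = 7.05968 half-year periods = 3.52984 years.
Modified duration = D_Mac / (1 + y) = 3.52984 / 1.00875 = 3.49922 years.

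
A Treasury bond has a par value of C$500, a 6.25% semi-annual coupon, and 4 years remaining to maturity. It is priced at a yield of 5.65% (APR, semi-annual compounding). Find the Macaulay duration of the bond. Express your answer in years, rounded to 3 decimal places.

Periodic yield y = 0.02825. Discount each cash flow and weight by its period:
  t   CF        PV=CF/(1+0.02825)^t    t·PV
  1       15.625        15.1957        15.1957
  2       15.625        14.7782        29.5565
  3       15.625        14.3722        43.1167
  4       15.625        13.9774        55.9094
  5       15.625        13.5933        67.9667
  6       15.625        13.2199        79.3193
  7       15.625        12.8567        89.9968
  8      515.625       412.6142     3,300.9140
  Σ                    510.6077     3,681.9751
Price P = Σ PV = 510.6077.
Macaulay duration = Σ(t·PV) / P = 3,681.9751 / 510.6077 = 7.21097 half-year periods.
In years: 7.21097 / 2 = 3.60548 years.

3.605 years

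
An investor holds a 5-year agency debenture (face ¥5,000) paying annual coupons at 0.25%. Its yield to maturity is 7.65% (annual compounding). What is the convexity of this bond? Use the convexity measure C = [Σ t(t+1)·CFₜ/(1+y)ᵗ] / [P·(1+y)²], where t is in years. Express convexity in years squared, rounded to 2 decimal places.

With y = 0.0765:
  t   CF        PV=CF/(1+0.0765)^t    t·PV        t(t+1)·PV
  1        12.50        11.6117        11.6117          23.2234
  2        12.50        10.7865        21.5731          64.7192
  3        12.50        10.0200        30.0600         120.2401
  4        12.50         9.3079        37.2318         186.1589
  5     5,012.50     3,467.2425    17,336.2124     104,017.2744
  Σ                  3,508.9687    17,436.6890     104,411.6160
P = 3,508.9687.
Convexity = Σ t(t+1)·PV / [P·(1+y)²] = 104,411.6160 / (3,508.9687 × 1.158852) = 25.67682.

25.68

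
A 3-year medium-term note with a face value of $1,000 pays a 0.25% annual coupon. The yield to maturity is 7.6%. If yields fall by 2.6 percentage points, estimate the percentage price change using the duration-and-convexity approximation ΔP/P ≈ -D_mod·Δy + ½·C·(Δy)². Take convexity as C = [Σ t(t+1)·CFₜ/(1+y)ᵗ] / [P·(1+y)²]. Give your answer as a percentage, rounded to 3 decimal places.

+7.578%

With y = 0.076:
  t   CF        PV=CF/(1+0.076)^t    t·PV        t(t+1)·PV
  1         2.50         2.3234         2.3234           4.6468
  2         2.50         2.1593         4.3186          12.9559
  3     1,002.50       804.7251     2,414.1754       9,656.7016
  Σ                    809.2079     2,420.8175       9,674.3044
P = 809.2079; D_Mac = 2.99159 yrs; D_mod = 2.78029 yrs; C = 10.32607.
Duration effect: -2.78029 × (-0.026) = +0.072287
Convexity effect: 0.5 × 10.32607 × (-0.026)² = +0.0034902
ΔP/P ≈ +0.072287 + 0.0034902 = +0.075778 = +7.5778%.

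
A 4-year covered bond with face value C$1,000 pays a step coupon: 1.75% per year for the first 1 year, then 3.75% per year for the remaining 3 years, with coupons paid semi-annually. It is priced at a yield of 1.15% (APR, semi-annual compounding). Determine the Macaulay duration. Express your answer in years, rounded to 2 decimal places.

3.82 years

Periodic yield y = 0.00575. Discount each cash flow and weight by its period:
  t   CF        PV=CF/(1+0.00575)^t    t·PV
  1         8.75         8.7000         8.7000
  2         8.75         8.6502        17.3005
  3        18.75        18.4302        55.2907
  4        18.75        18.3249        73.2995
  5        18.75        18.2201        91.1006
  6        18.75        18.1159       108.6957
  7        18.75        18.0124       126.0866
  8     1,018.75       973.0772     7,784.6175
  Σ                  1,081.5310     8,265.0911
Price P = Σ PV = 1,081.5310.
Macaulay duration = Σ(t·PV) / P = 8,265.0911 / 1,081.5310 = 7.64203 half-year periods.
In years: 7.64203 / 2 = 3.82101 years.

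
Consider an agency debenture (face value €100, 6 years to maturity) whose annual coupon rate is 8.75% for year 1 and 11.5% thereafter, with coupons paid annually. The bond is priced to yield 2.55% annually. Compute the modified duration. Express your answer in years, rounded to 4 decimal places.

4.8571 years

Periodic yield y = 0.0255. First find Macaulay duration:
  t   CF        PV=CF/(1+0.0255)^t    t·PV
  1         8.75         8.5324         8.5324
  2        11.50        10.9352        21.8704
  3        11.50        10.6633        31.9898
  4        11.50        10.3981        41.5925
  5        11.50        10.1396        50.6978
  6       111.50        95.8652       575.1911
  Σ                    146.5338       729.8741
P = 146.5338; Macaulay duration = 729.8741 / 146.5338 = 4.98093 years.
Modified duration = D_Mac / (1 + y) = 4.98093 / 1.0255 = 4.85707 years.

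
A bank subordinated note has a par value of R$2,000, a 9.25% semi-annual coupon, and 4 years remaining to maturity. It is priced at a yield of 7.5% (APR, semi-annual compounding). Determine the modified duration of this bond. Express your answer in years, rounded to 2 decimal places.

Periodic yield y = 0.0375. First find Macaulay duration:
  t   CF        PV=CF/(1+0.0375)^t    t·PV
  1        92.50        89.1566        89.1566
  2        92.50        85.9341       171.8682
  3        92.50        82.8280       248.4841
  4        92.50        79.8343       319.3370
  5        92.50        76.9487       384.7434
  6        92.50        74.1674       445.0044
  7        92.50        71.4867       500.4066
  8     2,092.50     1,558.6931    12,469.5451
  Σ                  2,119.0489    14,628.5456
P = 2,119.0489; Macaulay duration = 14,628.5456 / 2,119.0489 = 6.90335 half-year periods = 3.45168 years.
Modified duration = D_Mac / (1 + y) = 3.45168 / 1.0375 = 3.32692 years.

3.33 years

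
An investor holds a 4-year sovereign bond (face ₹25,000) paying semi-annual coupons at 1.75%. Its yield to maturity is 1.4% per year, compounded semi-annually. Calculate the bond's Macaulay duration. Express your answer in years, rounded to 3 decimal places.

3.882 years

Periodic yield y = 0.007. Discount each cash flow and weight by its period:
  t   CF        PV=CF/(1+0.007)^t    t·PV
  1       218.75       217.2294       217.2294
  2       218.75       215.7194       431.4387
  3       218.75       214.2198       642.6595
  4       218.75       212.7307       850.9228
  5       218.75       211.2519     1,056.2597
  6       218.75       209.7835     1,258.7007
  7       218.75       208.3252     1,458.2763
  8    25,218.75    23,849.9675   190,799.7402
  Σ                 25,339.2274   196,715.2273
Price P = Σ PV = 25,339.2274.
Macaulay duration = Σ(t·PV) / P = 196,715.2273 / 25,339.2274 = 7.76327 half-year periods.
In years: 7.76327 / 2 = 3.88163 years.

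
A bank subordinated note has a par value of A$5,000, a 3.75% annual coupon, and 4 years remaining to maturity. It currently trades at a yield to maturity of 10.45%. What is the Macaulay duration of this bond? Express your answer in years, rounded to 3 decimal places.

3.758 years

Periodic yield y = 0.1045. Discount each cash flow and weight by its year:
  t   CF        PV=CF/(1+0.1045)^t    t·PV
  1       187.50       169.7601       169.7601
  2       187.50       153.6986       307.3971
  3       187.50       139.1567       417.4701
  4     5,187.50     3,485.7419    13,942.9677
  Σ                  3,948.3573    14,837.5950
Price P = Σ PV = 3,948.3573.
Macaulay duration = Σ(t·PV) / P = 14,837.5950 / 3,948.3573 = 3.75792 years.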